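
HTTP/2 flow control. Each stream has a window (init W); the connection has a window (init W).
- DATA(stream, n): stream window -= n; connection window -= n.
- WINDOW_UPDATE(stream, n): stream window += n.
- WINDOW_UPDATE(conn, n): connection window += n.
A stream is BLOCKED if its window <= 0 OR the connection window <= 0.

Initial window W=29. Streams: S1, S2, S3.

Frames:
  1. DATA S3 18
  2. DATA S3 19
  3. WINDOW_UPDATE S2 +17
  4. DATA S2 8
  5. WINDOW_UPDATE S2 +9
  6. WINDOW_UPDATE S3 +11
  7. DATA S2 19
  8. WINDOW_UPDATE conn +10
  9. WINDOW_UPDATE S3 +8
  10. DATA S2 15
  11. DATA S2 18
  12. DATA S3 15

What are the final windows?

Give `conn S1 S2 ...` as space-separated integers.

Op 1: conn=11 S1=29 S2=29 S3=11 blocked=[]
Op 2: conn=-8 S1=29 S2=29 S3=-8 blocked=[1, 2, 3]
Op 3: conn=-8 S1=29 S2=46 S3=-8 blocked=[1, 2, 3]
Op 4: conn=-16 S1=29 S2=38 S3=-8 blocked=[1, 2, 3]
Op 5: conn=-16 S1=29 S2=47 S3=-8 blocked=[1, 2, 3]
Op 6: conn=-16 S1=29 S2=47 S3=3 blocked=[1, 2, 3]
Op 7: conn=-35 S1=29 S2=28 S3=3 blocked=[1, 2, 3]
Op 8: conn=-25 S1=29 S2=28 S3=3 blocked=[1, 2, 3]
Op 9: conn=-25 S1=29 S2=28 S3=11 blocked=[1, 2, 3]
Op 10: conn=-40 S1=29 S2=13 S3=11 blocked=[1, 2, 3]
Op 11: conn=-58 S1=29 S2=-5 S3=11 blocked=[1, 2, 3]
Op 12: conn=-73 S1=29 S2=-5 S3=-4 blocked=[1, 2, 3]

Answer: -73 29 -5 -4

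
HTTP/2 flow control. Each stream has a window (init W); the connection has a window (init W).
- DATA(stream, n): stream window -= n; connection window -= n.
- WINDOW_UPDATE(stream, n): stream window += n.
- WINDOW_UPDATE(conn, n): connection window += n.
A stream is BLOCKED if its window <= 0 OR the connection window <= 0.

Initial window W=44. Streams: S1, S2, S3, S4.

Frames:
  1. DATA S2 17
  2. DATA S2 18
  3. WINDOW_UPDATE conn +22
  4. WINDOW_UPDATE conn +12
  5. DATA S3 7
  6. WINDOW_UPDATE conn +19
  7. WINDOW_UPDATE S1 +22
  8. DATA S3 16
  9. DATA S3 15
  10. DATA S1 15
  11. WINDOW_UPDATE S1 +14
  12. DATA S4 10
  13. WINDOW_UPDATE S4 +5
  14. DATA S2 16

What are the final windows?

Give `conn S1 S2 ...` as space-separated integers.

Op 1: conn=27 S1=44 S2=27 S3=44 S4=44 blocked=[]
Op 2: conn=9 S1=44 S2=9 S3=44 S4=44 blocked=[]
Op 3: conn=31 S1=44 S2=9 S3=44 S4=44 blocked=[]
Op 4: conn=43 S1=44 S2=9 S3=44 S4=44 blocked=[]
Op 5: conn=36 S1=44 S2=9 S3=37 S4=44 blocked=[]
Op 6: conn=55 S1=44 S2=9 S3=37 S4=44 blocked=[]
Op 7: conn=55 S1=66 S2=9 S3=37 S4=44 blocked=[]
Op 8: conn=39 S1=66 S2=9 S3=21 S4=44 blocked=[]
Op 9: conn=24 S1=66 S2=9 S3=6 S4=44 blocked=[]
Op 10: conn=9 S1=51 S2=9 S3=6 S4=44 blocked=[]
Op 11: conn=9 S1=65 S2=9 S3=6 S4=44 blocked=[]
Op 12: conn=-1 S1=65 S2=9 S3=6 S4=34 blocked=[1, 2, 3, 4]
Op 13: conn=-1 S1=65 S2=9 S3=6 S4=39 blocked=[1, 2, 3, 4]
Op 14: conn=-17 S1=65 S2=-7 S3=6 S4=39 blocked=[1, 2, 3, 4]

Answer: -17 65 -7 6 39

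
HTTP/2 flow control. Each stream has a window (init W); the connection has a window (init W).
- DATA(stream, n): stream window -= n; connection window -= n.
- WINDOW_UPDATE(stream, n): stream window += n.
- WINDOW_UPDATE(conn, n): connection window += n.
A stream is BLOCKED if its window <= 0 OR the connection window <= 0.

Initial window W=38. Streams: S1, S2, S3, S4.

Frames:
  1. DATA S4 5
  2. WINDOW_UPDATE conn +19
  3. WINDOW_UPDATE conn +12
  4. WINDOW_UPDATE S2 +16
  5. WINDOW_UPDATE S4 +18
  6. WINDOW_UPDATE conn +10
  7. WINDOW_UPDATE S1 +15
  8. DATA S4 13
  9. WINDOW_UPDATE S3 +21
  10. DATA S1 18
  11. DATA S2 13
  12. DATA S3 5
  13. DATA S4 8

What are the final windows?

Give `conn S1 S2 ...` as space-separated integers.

Answer: 17 35 41 54 30

Derivation:
Op 1: conn=33 S1=38 S2=38 S3=38 S4=33 blocked=[]
Op 2: conn=52 S1=38 S2=38 S3=38 S4=33 blocked=[]
Op 3: conn=64 S1=38 S2=38 S3=38 S4=33 blocked=[]
Op 4: conn=64 S1=38 S2=54 S3=38 S4=33 blocked=[]
Op 5: conn=64 S1=38 S2=54 S3=38 S4=51 blocked=[]
Op 6: conn=74 S1=38 S2=54 S3=38 S4=51 blocked=[]
Op 7: conn=74 S1=53 S2=54 S3=38 S4=51 blocked=[]
Op 8: conn=61 S1=53 S2=54 S3=38 S4=38 blocked=[]
Op 9: conn=61 S1=53 S2=54 S3=59 S4=38 blocked=[]
Op 10: conn=43 S1=35 S2=54 S3=59 S4=38 blocked=[]
Op 11: conn=30 S1=35 S2=41 S3=59 S4=38 blocked=[]
Op 12: conn=25 S1=35 S2=41 S3=54 S4=38 blocked=[]
Op 13: conn=17 S1=35 S2=41 S3=54 S4=30 blocked=[]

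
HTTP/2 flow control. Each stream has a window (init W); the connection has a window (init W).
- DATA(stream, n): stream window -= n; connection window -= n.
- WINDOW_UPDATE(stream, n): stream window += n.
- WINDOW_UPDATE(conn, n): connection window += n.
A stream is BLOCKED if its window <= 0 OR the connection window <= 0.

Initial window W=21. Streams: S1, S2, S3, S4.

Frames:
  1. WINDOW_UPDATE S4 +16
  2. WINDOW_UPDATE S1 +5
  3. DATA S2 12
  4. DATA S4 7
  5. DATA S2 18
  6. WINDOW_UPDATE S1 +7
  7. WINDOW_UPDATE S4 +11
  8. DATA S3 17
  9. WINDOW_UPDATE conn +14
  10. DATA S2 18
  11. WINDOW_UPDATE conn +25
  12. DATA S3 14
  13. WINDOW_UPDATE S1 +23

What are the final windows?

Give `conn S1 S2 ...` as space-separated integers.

Op 1: conn=21 S1=21 S2=21 S3=21 S4=37 blocked=[]
Op 2: conn=21 S1=26 S2=21 S3=21 S4=37 blocked=[]
Op 3: conn=9 S1=26 S2=9 S3=21 S4=37 blocked=[]
Op 4: conn=2 S1=26 S2=9 S3=21 S4=30 blocked=[]
Op 5: conn=-16 S1=26 S2=-9 S3=21 S4=30 blocked=[1, 2, 3, 4]
Op 6: conn=-16 S1=33 S2=-9 S3=21 S4=30 blocked=[1, 2, 3, 4]
Op 7: conn=-16 S1=33 S2=-9 S3=21 S4=41 blocked=[1, 2, 3, 4]
Op 8: conn=-33 S1=33 S2=-9 S3=4 S4=41 blocked=[1, 2, 3, 4]
Op 9: conn=-19 S1=33 S2=-9 S3=4 S4=41 blocked=[1, 2, 3, 4]
Op 10: conn=-37 S1=33 S2=-27 S3=4 S4=41 blocked=[1, 2, 3, 4]
Op 11: conn=-12 S1=33 S2=-27 S3=4 S4=41 blocked=[1, 2, 3, 4]
Op 12: conn=-26 S1=33 S2=-27 S3=-10 S4=41 blocked=[1, 2, 3, 4]
Op 13: conn=-26 S1=56 S2=-27 S3=-10 S4=41 blocked=[1, 2, 3, 4]

Answer: -26 56 -27 -10 41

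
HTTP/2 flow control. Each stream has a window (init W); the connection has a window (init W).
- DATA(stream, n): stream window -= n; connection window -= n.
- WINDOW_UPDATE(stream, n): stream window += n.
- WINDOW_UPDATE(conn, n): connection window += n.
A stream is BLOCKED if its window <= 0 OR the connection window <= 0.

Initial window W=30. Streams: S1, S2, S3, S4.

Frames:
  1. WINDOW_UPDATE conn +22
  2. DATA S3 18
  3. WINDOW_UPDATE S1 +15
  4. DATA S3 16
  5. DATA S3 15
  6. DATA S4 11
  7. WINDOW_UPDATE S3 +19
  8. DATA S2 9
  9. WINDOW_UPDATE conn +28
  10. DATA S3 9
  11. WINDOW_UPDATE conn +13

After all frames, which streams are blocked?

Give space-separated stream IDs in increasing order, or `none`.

Answer: S3

Derivation:
Op 1: conn=52 S1=30 S2=30 S3=30 S4=30 blocked=[]
Op 2: conn=34 S1=30 S2=30 S3=12 S4=30 blocked=[]
Op 3: conn=34 S1=45 S2=30 S3=12 S4=30 blocked=[]
Op 4: conn=18 S1=45 S2=30 S3=-4 S4=30 blocked=[3]
Op 5: conn=3 S1=45 S2=30 S3=-19 S4=30 blocked=[3]
Op 6: conn=-8 S1=45 S2=30 S3=-19 S4=19 blocked=[1, 2, 3, 4]
Op 7: conn=-8 S1=45 S2=30 S3=0 S4=19 blocked=[1, 2, 3, 4]
Op 8: conn=-17 S1=45 S2=21 S3=0 S4=19 blocked=[1, 2, 3, 4]
Op 9: conn=11 S1=45 S2=21 S3=0 S4=19 blocked=[3]
Op 10: conn=2 S1=45 S2=21 S3=-9 S4=19 blocked=[3]
Op 11: conn=15 S1=45 S2=21 S3=-9 S4=19 blocked=[3]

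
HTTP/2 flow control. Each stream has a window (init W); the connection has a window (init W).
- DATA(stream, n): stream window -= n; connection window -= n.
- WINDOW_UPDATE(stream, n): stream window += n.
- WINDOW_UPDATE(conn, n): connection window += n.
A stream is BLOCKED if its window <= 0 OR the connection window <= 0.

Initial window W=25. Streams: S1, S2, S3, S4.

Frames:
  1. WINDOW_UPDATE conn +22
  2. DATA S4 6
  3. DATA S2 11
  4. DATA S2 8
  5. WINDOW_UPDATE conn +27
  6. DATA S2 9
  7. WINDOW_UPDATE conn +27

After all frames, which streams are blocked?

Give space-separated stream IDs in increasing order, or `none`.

Op 1: conn=47 S1=25 S2=25 S3=25 S4=25 blocked=[]
Op 2: conn=41 S1=25 S2=25 S3=25 S4=19 blocked=[]
Op 3: conn=30 S1=25 S2=14 S3=25 S4=19 blocked=[]
Op 4: conn=22 S1=25 S2=6 S3=25 S4=19 blocked=[]
Op 5: conn=49 S1=25 S2=6 S3=25 S4=19 blocked=[]
Op 6: conn=40 S1=25 S2=-3 S3=25 S4=19 blocked=[2]
Op 7: conn=67 S1=25 S2=-3 S3=25 S4=19 blocked=[2]

Answer: S2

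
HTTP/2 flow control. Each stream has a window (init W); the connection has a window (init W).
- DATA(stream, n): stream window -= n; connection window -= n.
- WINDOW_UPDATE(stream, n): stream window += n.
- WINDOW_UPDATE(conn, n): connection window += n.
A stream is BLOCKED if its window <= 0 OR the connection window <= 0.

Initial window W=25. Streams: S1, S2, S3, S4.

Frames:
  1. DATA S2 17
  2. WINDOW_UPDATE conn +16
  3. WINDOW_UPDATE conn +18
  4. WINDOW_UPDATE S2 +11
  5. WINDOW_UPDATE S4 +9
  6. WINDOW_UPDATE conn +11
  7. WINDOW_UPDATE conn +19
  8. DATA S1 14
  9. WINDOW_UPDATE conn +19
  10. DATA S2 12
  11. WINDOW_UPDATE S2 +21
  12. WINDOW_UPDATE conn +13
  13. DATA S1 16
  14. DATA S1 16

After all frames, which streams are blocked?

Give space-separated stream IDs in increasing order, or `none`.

Answer: S1

Derivation:
Op 1: conn=8 S1=25 S2=8 S3=25 S4=25 blocked=[]
Op 2: conn=24 S1=25 S2=8 S3=25 S4=25 blocked=[]
Op 3: conn=42 S1=25 S2=8 S3=25 S4=25 blocked=[]
Op 4: conn=42 S1=25 S2=19 S3=25 S4=25 blocked=[]
Op 5: conn=42 S1=25 S2=19 S3=25 S4=34 blocked=[]
Op 6: conn=53 S1=25 S2=19 S3=25 S4=34 blocked=[]
Op 7: conn=72 S1=25 S2=19 S3=25 S4=34 blocked=[]
Op 8: conn=58 S1=11 S2=19 S3=25 S4=34 blocked=[]
Op 9: conn=77 S1=11 S2=19 S3=25 S4=34 blocked=[]
Op 10: conn=65 S1=11 S2=7 S3=25 S4=34 blocked=[]
Op 11: conn=65 S1=11 S2=28 S3=25 S4=34 blocked=[]
Op 12: conn=78 S1=11 S2=28 S3=25 S4=34 blocked=[]
Op 13: conn=62 S1=-5 S2=28 S3=25 S4=34 blocked=[1]
Op 14: conn=46 S1=-21 S2=28 S3=25 S4=34 blocked=[1]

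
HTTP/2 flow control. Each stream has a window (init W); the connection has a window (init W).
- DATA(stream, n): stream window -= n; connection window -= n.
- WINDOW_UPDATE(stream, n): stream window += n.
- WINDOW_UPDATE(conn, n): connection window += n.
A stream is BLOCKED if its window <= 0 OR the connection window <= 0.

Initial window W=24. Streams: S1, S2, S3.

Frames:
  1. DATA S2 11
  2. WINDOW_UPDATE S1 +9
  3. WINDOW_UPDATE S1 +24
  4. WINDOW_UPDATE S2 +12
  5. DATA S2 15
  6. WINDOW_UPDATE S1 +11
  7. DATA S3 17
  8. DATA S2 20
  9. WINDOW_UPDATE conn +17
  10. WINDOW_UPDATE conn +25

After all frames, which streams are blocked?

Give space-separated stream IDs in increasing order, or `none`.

Answer: S2

Derivation:
Op 1: conn=13 S1=24 S2=13 S3=24 blocked=[]
Op 2: conn=13 S1=33 S2=13 S3=24 blocked=[]
Op 3: conn=13 S1=57 S2=13 S3=24 blocked=[]
Op 4: conn=13 S1=57 S2=25 S3=24 blocked=[]
Op 5: conn=-2 S1=57 S2=10 S3=24 blocked=[1, 2, 3]
Op 6: conn=-2 S1=68 S2=10 S3=24 blocked=[1, 2, 3]
Op 7: conn=-19 S1=68 S2=10 S3=7 blocked=[1, 2, 3]
Op 8: conn=-39 S1=68 S2=-10 S3=7 blocked=[1, 2, 3]
Op 9: conn=-22 S1=68 S2=-10 S3=7 blocked=[1, 2, 3]
Op 10: conn=3 S1=68 S2=-10 S3=7 blocked=[2]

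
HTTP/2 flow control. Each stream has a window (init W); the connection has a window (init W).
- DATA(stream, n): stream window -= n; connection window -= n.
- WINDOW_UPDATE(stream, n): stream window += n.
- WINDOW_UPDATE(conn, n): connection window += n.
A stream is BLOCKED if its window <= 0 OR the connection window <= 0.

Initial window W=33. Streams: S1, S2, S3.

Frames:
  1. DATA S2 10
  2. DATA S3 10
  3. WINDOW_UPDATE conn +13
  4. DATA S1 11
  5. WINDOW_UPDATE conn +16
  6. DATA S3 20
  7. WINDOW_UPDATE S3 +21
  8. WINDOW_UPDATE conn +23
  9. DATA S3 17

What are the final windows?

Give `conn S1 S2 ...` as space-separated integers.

Op 1: conn=23 S1=33 S2=23 S3=33 blocked=[]
Op 2: conn=13 S1=33 S2=23 S3=23 blocked=[]
Op 3: conn=26 S1=33 S2=23 S3=23 blocked=[]
Op 4: conn=15 S1=22 S2=23 S3=23 blocked=[]
Op 5: conn=31 S1=22 S2=23 S3=23 blocked=[]
Op 6: conn=11 S1=22 S2=23 S3=3 blocked=[]
Op 7: conn=11 S1=22 S2=23 S3=24 blocked=[]
Op 8: conn=34 S1=22 S2=23 S3=24 blocked=[]
Op 9: conn=17 S1=22 S2=23 S3=7 blocked=[]

Answer: 17 22 23 7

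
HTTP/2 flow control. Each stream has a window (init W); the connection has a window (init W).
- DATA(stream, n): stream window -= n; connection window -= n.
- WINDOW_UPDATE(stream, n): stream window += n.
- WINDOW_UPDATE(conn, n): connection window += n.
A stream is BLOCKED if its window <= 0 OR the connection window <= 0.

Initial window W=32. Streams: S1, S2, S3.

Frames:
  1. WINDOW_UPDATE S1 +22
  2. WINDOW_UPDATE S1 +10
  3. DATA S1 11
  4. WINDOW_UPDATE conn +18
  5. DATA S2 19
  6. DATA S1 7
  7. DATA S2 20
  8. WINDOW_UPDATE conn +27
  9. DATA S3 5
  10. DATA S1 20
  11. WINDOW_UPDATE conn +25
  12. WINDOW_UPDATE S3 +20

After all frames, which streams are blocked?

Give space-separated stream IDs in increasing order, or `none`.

Op 1: conn=32 S1=54 S2=32 S3=32 blocked=[]
Op 2: conn=32 S1=64 S2=32 S3=32 blocked=[]
Op 3: conn=21 S1=53 S2=32 S3=32 blocked=[]
Op 4: conn=39 S1=53 S2=32 S3=32 blocked=[]
Op 5: conn=20 S1=53 S2=13 S3=32 blocked=[]
Op 6: conn=13 S1=46 S2=13 S3=32 blocked=[]
Op 7: conn=-7 S1=46 S2=-7 S3=32 blocked=[1, 2, 3]
Op 8: conn=20 S1=46 S2=-7 S3=32 blocked=[2]
Op 9: conn=15 S1=46 S2=-7 S3=27 blocked=[2]
Op 10: conn=-5 S1=26 S2=-7 S3=27 blocked=[1, 2, 3]
Op 11: conn=20 S1=26 S2=-7 S3=27 blocked=[2]
Op 12: conn=20 S1=26 S2=-7 S3=47 blocked=[2]

Answer: S2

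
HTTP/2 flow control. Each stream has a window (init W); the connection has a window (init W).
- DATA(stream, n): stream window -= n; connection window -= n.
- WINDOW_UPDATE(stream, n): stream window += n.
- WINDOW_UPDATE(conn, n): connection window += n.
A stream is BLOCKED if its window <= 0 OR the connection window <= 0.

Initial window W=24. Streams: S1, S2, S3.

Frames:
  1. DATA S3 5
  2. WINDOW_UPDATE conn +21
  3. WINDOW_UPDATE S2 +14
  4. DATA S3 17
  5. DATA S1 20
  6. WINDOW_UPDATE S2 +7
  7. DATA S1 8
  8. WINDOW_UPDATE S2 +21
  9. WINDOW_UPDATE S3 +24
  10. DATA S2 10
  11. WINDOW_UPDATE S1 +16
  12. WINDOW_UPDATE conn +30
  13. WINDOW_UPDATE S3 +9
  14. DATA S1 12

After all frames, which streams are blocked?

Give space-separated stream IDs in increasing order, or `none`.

Op 1: conn=19 S1=24 S2=24 S3=19 blocked=[]
Op 2: conn=40 S1=24 S2=24 S3=19 blocked=[]
Op 3: conn=40 S1=24 S2=38 S3=19 blocked=[]
Op 4: conn=23 S1=24 S2=38 S3=2 blocked=[]
Op 5: conn=3 S1=4 S2=38 S3=2 blocked=[]
Op 6: conn=3 S1=4 S2=45 S3=2 blocked=[]
Op 7: conn=-5 S1=-4 S2=45 S3=2 blocked=[1, 2, 3]
Op 8: conn=-5 S1=-4 S2=66 S3=2 blocked=[1, 2, 3]
Op 9: conn=-5 S1=-4 S2=66 S3=26 blocked=[1, 2, 3]
Op 10: conn=-15 S1=-4 S2=56 S3=26 blocked=[1, 2, 3]
Op 11: conn=-15 S1=12 S2=56 S3=26 blocked=[1, 2, 3]
Op 12: conn=15 S1=12 S2=56 S3=26 blocked=[]
Op 13: conn=15 S1=12 S2=56 S3=35 blocked=[]
Op 14: conn=3 S1=0 S2=56 S3=35 blocked=[1]

Answer: S1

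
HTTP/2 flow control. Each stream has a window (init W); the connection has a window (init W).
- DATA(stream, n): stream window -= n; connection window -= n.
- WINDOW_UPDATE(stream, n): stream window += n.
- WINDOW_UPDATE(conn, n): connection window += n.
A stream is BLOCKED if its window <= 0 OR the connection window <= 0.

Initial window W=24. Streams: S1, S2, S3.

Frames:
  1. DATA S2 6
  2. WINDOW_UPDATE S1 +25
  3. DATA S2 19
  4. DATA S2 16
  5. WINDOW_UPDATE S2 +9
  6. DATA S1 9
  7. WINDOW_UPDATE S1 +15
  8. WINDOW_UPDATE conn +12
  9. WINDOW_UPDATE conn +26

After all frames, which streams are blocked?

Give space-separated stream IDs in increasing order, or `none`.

Answer: S2

Derivation:
Op 1: conn=18 S1=24 S2=18 S3=24 blocked=[]
Op 2: conn=18 S1=49 S2=18 S3=24 blocked=[]
Op 3: conn=-1 S1=49 S2=-1 S3=24 blocked=[1, 2, 3]
Op 4: conn=-17 S1=49 S2=-17 S3=24 blocked=[1, 2, 3]
Op 5: conn=-17 S1=49 S2=-8 S3=24 blocked=[1, 2, 3]
Op 6: conn=-26 S1=40 S2=-8 S3=24 blocked=[1, 2, 3]
Op 7: conn=-26 S1=55 S2=-8 S3=24 blocked=[1, 2, 3]
Op 8: conn=-14 S1=55 S2=-8 S3=24 blocked=[1, 2, 3]
Op 9: conn=12 S1=55 S2=-8 S3=24 blocked=[2]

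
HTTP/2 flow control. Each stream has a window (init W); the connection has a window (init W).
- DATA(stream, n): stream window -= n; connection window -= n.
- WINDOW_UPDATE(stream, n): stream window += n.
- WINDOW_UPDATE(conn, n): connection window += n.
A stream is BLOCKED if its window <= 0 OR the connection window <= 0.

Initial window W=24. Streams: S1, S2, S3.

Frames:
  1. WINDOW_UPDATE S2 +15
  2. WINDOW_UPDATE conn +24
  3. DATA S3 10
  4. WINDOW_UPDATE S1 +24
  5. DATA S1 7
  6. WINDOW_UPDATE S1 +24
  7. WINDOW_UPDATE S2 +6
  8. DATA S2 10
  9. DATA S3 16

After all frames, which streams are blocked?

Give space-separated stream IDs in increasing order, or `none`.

Answer: S3

Derivation:
Op 1: conn=24 S1=24 S2=39 S3=24 blocked=[]
Op 2: conn=48 S1=24 S2=39 S3=24 blocked=[]
Op 3: conn=38 S1=24 S2=39 S3=14 blocked=[]
Op 4: conn=38 S1=48 S2=39 S3=14 blocked=[]
Op 5: conn=31 S1=41 S2=39 S3=14 blocked=[]
Op 6: conn=31 S1=65 S2=39 S3=14 blocked=[]
Op 7: conn=31 S1=65 S2=45 S3=14 blocked=[]
Op 8: conn=21 S1=65 S2=35 S3=14 blocked=[]
Op 9: conn=5 S1=65 S2=35 S3=-2 blocked=[3]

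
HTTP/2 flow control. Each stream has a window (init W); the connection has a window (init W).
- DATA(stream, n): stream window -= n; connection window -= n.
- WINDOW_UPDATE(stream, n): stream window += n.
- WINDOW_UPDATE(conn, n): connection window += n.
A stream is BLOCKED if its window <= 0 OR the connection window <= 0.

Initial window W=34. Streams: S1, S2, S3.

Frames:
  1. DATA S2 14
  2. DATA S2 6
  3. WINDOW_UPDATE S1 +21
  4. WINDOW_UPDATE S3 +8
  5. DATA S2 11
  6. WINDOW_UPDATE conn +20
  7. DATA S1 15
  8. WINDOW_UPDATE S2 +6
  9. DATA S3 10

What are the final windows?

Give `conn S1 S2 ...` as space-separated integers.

Op 1: conn=20 S1=34 S2=20 S3=34 blocked=[]
Op 2: conn=14 S1=34 S2=14 S3=34 blocked=[]
Op 3: conn=14 S1=55 S2=14 S3=34 blocked=[]
Op 4: conn=14 S1=55 S2=14 S3=42 blocked=[]
Op 5: conn=3 S1=55 S2=3 S3=42 blocked=[]
Op 6: conn=23 S1=55 S2=3 S3=42 blocked=[]
Op 7: conn=8 S1=40 S2=3 S3=42 blocked=[]
Op 8: conn=8 S1=40 S2=9 S3=42 blocked=[]
Op 9: conn=-2 S1=40 S2=9 S3=32 blocked=[1, 2, 3]

Answer: -2 40 9 32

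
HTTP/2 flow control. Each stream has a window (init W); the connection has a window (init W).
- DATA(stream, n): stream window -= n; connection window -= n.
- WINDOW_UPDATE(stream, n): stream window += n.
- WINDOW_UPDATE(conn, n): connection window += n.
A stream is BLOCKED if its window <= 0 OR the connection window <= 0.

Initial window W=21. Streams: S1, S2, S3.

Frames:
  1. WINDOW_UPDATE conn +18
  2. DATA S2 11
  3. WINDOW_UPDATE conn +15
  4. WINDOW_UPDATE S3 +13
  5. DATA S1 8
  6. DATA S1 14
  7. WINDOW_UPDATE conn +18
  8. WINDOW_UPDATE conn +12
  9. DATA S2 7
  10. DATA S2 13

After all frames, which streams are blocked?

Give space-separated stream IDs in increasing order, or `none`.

Op 1: conn=39 S1=21 S2=21 S3=21 blocked=[]
Op 2: conn=28 S1=21 S2=10 S3=21 blocked=[]
Op 3: conn=43 S1=21 S2=10 S3=21 blocked=[]
Op 4: conn=43 S1=21 S2=10 S3=34 blocked=[]
Op 5: conn=35 S1=13 S2=10 S3=34 blocked=[]
Op 6: conn=21 S1=-1 S2=10 S3=34 blocked=[1]
Op 7: conn=39 S1=-1 S2=10 S3=34 blocked=[1]
Op 8: conn=51 S1=-1 S2=10 S3=34 blocked=[1]
Op 9: conn=44 S1=-1 S2=3 S3=34 blocked=[1]
Op 10: conn=31 S1=-1 S2=-10 S3=34 blocked=[1, 2]

Answer: S1 S2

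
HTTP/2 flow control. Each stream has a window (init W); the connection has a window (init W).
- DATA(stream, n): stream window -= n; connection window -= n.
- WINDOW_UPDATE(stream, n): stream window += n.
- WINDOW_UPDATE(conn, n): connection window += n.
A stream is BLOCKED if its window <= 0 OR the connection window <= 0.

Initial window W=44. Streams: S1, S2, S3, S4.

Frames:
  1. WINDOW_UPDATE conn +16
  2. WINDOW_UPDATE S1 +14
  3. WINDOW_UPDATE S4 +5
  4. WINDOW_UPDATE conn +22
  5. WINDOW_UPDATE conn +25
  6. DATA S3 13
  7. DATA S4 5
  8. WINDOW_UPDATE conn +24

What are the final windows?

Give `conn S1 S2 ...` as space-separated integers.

Op 1: conn=60 S1=44 S2=44 S3=44 S4=44 blocked=[]
Op 2: conn=60 S1=58 S2=44 S3=44 S4=44 blocked=[]
Op 3: conn=60 S1=58 S2=44 S3=44 S4=49 blocked=[]
Op 4: conn=82 S1=58 S2=44 S3=44 S4=49 blocked=[]
Op 5: conn=107 S1=58 S2=44 S3=44 S4=49 blocked=[]
Op 6: conn=94 S1=58 S2=44 S3=31 S4=49 blocked=[]
Op 7: conn=89 S1=58 S2=44 S3=31 S4=44 blocked=[]
Op 8: conn=113 S1=58 S2=44 S3=31 S4=44 blocked=[]

Answer: 113 58 44 31 44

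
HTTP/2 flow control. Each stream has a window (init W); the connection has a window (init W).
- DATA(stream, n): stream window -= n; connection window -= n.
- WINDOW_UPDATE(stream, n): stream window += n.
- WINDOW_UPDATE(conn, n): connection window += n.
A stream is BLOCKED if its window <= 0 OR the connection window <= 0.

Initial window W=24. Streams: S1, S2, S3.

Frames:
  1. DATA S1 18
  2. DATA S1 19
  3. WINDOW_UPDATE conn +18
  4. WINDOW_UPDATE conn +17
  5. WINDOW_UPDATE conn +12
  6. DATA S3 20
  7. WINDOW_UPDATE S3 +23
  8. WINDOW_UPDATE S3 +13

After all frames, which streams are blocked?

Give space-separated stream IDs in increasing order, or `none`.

Answer: S1

Derivation:
Op 1: conn=6 S1=6 S2=24 S3=24 blocked=[]
Op 2: conn=-13 S1=-13 S2=24 S3=24 blocked=[1, 2, 3]
Op 3: conn=5 S1=-13 S2=24 S3=24 blocked=[1]
Op 4: conn=22 S1=-13 S2=24 S3=24 blocked=[1]
Op 5: conn=34 S1=-13 S2=24 S3=24 blocked=[1]
Op 6: conn=14 S1=-13 S2=24 S3=4 blocked=[1]
Op 7: conn=14 S1=-13 S2=24 S3=27 blocked=[1]
Op 8: conn=14 S1=-13 S2=24 S3=40 blocked=[1]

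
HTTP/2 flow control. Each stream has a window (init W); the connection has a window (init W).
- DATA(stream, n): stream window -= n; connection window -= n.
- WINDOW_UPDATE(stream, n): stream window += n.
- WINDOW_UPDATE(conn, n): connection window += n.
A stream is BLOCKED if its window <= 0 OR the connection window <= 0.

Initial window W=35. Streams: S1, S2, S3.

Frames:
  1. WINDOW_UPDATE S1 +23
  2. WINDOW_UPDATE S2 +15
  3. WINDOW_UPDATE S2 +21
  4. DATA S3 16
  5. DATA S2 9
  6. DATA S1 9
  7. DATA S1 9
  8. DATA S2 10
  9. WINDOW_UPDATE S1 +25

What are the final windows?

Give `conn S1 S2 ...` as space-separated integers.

Answer: -18 65 52 19

Derivation:
Op 1: conn=35 S1=58 S2=35 S3=35 blocked=[]
Op 2: conn=35 S1=58 S2=50 S3=35 blocked=[]
Op 3: conn=35 S1=58 S2=71 S3=35 blocked=[]
Op 4: conn=19 S1=58 S2=71 S3=19 blocked=[]
Op 5: conn=10 S1=58 S2=62 S3=19 blocked=[]
Op 6: conn=1 S1=49 S2=62 S3=19 blocked=[]
Op 7: conn=-8 S1=40 S2=62 S3=19 blocked=[1, 2, 3]
Op 8: conn=-18 S1=40 S2=52 S3=19 blocked=[1, 2, 3]
Op 9: conn=-18 S1=65 S2=52 S3=19 blocked=[1, 2, 3]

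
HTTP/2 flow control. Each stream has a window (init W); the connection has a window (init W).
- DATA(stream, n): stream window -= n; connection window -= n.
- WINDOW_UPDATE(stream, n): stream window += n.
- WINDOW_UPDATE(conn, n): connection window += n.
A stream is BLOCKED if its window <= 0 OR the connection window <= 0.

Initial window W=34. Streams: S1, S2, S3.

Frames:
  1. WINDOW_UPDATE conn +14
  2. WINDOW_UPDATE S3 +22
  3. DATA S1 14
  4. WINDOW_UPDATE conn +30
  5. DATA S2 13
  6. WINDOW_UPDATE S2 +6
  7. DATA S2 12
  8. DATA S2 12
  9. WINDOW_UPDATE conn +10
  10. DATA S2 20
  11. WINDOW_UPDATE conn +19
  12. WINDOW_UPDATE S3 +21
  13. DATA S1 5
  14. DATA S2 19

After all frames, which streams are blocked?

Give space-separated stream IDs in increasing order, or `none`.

Answer: S2

Derivation:
Op 1: conn=48 S1=34 S2=34 S3=34 blocked=[]
Op 2: conn=48 S1=34 S2=34 S3=56 blocked=[]
Op 3: conn=34 S1=20 S2=34 S3=56 blocked=[]
Op 4: conn=64 S1=20 S2=34 S3=56 blocked=[]
Op 5: conn=51 S1=20 S2=21 S3=56 blocked=[]
Op 6: conn=51 S1=20 S2=27 S3=56 blocked=[]
Op 7: conn=39 S1=20 S2=15 S3=56 blocked=[]
Op 8: conn=27 S1=20 S2=3 S3=56 blocked=[]
Op 9: conn=37 S1=20 S2=3 S3=56 blocked=[]
Op 10: conn=17 S1=20 S2=-17 S3=56 blocked=[2]
Op 11: conn=36 S1=20 S2=-17 S3=56 blocked=[2]
Op 12: conn=36 S1=20 S2=-17 S3=77 blocked=[2]
Op 13: conn=31 S1=15 S2=-17 S3=77 blocked=[2]
Op 14: conn=12 S1=15 S2=-36 S3=77 blocked=[2]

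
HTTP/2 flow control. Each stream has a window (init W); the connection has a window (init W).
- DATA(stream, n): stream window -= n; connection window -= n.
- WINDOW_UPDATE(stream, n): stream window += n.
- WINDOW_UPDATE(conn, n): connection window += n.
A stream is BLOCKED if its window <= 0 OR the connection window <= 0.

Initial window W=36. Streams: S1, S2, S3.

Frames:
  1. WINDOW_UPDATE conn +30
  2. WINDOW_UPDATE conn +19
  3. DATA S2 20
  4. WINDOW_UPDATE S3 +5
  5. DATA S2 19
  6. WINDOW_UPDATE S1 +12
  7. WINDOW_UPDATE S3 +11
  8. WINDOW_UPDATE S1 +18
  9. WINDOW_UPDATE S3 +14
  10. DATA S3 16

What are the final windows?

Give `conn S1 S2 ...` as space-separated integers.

Answer: 30 66 -3 50

Derivation:
Op 1: conn=66 S1=36 S2=36 S3=36 blocked=[]
Op 2: conn=85 S1=36 S2=36 S3=36 blocked=[]
Op 3: conn=65 S1=36 S2=16 S3=36 blocked=[]
Op 4: conn=65 S1=36 S2=16 S3=41 blocked=[]
Op 5: conn=46 S1=36 S2=-3 S3=41 blocked=[2]
Op 6: conn=46 S1=48 S2=-3 S3=41 blocked=[2]
Op 7: conn=46 S1=48 S2=-3 S3=52 blocked=[2]
Op 8: conn=46 S1=66 S2=-3 S3=52 blocked=[2]
Op 9: conn=46 S1=66 S2=-3 S3=66 blocked=[2]
Op 10: conn=30 S1=66 S2=-3 S3=50 blocked=[2]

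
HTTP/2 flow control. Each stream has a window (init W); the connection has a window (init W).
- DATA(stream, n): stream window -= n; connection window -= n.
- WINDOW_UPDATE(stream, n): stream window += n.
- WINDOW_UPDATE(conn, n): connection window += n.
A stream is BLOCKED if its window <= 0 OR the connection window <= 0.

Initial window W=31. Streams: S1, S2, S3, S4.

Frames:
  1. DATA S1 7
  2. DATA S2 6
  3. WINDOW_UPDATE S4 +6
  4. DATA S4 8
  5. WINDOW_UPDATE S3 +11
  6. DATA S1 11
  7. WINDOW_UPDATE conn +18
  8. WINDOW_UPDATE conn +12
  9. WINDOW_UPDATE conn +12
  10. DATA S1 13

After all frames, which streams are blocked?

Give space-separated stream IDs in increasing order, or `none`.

Answer: S1

Derivation:
Op 1: conn=24 S1=24 S2=31 S3=31 S4=31 blocked=[]
Op 2: conn=18 S1=24 S2=25 S3=31 S4=31 blocked=[]
Op 3: conn=18 S1=24 S2=25 S3=31 S4=37 blocked=[]
Op 4: conn=10 S1=24 S2=25 S3=31 S4=29 blocked=[]
Op 5: conn=10 S1=24 S2=25 S3=42 S4=29 blocked=[]
Op 6: conn=-1 S1=13 S2=25 S3=42 S4=29 blocked=[1, 2, 3, 4]
Op 7: conn=17 S1=13 S2=25 S3=42 S4=29 blocked=[]
Op 8: conn=29 S1=13 S2=25 S3=42 S4=29 blocked=[]
Op 9: conn=41 S1=13 S2=25 S3=42 S4=29 blocked=[]
Op 10: conn=28 S1=0 S2=25 S3=42 S4=29 blocked=[1]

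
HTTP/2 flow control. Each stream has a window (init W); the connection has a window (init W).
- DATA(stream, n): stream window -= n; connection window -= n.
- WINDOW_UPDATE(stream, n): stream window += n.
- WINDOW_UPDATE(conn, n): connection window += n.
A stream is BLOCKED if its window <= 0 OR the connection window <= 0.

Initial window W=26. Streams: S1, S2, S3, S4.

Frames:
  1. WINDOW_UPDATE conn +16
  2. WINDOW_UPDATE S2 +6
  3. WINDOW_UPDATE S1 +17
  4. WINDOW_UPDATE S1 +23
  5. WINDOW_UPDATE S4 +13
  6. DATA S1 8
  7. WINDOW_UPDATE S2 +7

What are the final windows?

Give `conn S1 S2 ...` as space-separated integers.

Answer: 34 58 39 26 39

Derivation:
Op 1: conn=42 S1=26 S2=26 S3=26 S4=26 blocked=[]
Op 2: conn=42 S1=26 S2=32 S3=26 S4=26 blocked=[]
Op 3: conn=42 S1=43 S2=32 S3=26 S4=26 blocked=[]
Op 4: conn=42 S1=66 S2=32 S3=26 S4=26 blocked=[]
Op 5: conn=42 S1=66 S2=32 S3=26 S4=39 blocked=[]
Op 6: conn=34 S1=58 S2=32 S3=26 S4=39 blocked=[]
Op 7: conn=34 S1=58 S2=39 S3=26 S4=39 blocked=[]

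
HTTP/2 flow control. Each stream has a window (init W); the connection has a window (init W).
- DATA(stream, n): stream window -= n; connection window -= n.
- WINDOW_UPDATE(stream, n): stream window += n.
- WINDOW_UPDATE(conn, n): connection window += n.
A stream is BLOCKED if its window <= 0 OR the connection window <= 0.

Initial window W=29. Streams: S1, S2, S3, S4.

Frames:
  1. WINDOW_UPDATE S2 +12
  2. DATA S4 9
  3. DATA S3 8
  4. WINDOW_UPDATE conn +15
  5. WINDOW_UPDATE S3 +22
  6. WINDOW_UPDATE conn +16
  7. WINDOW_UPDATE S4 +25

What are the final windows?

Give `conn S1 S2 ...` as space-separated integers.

Answer: 43 29 41 43 45

Derivation:
Op 1: conn=29 S1=29 S2=41 S3=29 S4=29 blocked=[]
Op 2: conn=20 S1=29 S2=41 S3=29 S4=20 blocked=[]
Op 3: conn=12 S1=29 S2=41 S3=21 S4=20 blocked=[]
Op 4: conn=27 S1=29 S2=41 S3=21 S4=20 blocked=[]
Op 5: conn=27 S1=29 S2=41 S3=43 S4=20 blocked=[]
Op 6: conn=43 S1=29 S2=41 S3=43 S4=20 blocked=[]
Op 7: conn=43 S1=29 S2=41 S3=43 S4=45 blocked=[]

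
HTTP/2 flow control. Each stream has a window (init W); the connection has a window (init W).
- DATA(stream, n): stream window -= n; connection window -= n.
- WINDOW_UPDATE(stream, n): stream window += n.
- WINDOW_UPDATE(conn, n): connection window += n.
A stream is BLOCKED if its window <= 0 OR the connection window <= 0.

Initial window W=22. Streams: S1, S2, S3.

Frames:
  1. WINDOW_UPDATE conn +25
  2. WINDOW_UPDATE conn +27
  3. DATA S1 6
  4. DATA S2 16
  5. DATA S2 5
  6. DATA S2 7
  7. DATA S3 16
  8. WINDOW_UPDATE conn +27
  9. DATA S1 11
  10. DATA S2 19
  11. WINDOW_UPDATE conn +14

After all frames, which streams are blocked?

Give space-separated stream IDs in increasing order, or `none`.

Answer: S2

Derivation:
Op 1: conn=47 S1=22 S2=22 S3=22 blocked=[]
Op 2: conn=74 S1=22 S2=22 S3=22 blocked=[]
Op 3: conn=68 S1=16 S2=22 S3=22 blocked=[]
Op 4: conn=52 S1=16 S2=6 S3=22 blocked=[]
Op 5: conn=47 S1=16 S2=1 S3=22 blocked=[]
Op 6: conn=40 S1=16 S2=-6 S3=22 blocked=[2]
Op 7: conn=24 S1=16 S2=-6 S3=6 blocked=[2]
Op 8: conn=51 S1=16 S2=-6 S3=6 blocked=[2]
Op 9: conn=40 S1=5 S2=-6 S3=6 blocked=[2]
Op 10: conn=21 S1=5 S2=-25 S3=6 blocked=[2]
Op 11: conn=35 S1=5 S2=-25 S3=6 blocked=[2]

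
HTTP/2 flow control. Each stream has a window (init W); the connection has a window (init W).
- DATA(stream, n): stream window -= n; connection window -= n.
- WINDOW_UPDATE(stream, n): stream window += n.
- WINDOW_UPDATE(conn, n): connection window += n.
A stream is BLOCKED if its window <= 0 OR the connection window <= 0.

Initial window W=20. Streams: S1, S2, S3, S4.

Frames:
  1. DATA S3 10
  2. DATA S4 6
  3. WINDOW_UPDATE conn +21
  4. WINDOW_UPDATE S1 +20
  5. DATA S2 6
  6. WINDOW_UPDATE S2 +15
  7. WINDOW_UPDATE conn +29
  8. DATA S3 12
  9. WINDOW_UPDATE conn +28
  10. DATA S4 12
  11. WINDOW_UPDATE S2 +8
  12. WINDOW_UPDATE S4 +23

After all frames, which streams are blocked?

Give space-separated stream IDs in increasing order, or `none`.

Op 1: conn=10 S1=20 S2=20 S3=10 S4=20 blocked=[]
Op 2: conn=4 S1=20 S2=20 S3=10 S4=14 blocked=[]
Op 3: conn=25 S1=20 S2=20 S3=10 S4=14 blocked=[]
Op 4: conn=25 S1=40 S2=20 S3=10 S4=14 blocked=[]
Op 5: conn=19 S1=40 S2=14 S3=10 S4=14 blocked=[]
Op 6: conn=19 S1=40 S2=29 S3=10 S4=14 blocked=[]
Op 7: conn=48 S1=40 S2=29 S3=10 S4=14 blocked=[]
Op 8: conn=36 S1=40 S2=29 S3=-2 S4=14 blocked=[3]
Op 9: conn=64 S1=40 S2=29 S3=-2 S4=14 blocked=[3]
Op 10: conn=52 S1=40 S2=29 S3=-2 S4=2 blocked=[3]
Op 11: conn=52 S1=40 S2=37 S3=-2 S4=2 blocked=[3]
Op 12: conn=52 S1=40 S2=37 S3=-2 S4=25 blocked=[3]

Answer: S3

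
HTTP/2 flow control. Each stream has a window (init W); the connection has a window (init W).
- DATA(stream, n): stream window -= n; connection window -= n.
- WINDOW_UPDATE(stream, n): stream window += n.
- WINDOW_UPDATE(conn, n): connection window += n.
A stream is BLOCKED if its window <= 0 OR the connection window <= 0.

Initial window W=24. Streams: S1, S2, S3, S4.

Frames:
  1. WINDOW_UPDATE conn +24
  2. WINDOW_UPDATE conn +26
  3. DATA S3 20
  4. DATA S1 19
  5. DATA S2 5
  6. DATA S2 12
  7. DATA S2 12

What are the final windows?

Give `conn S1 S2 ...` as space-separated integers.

Op 1: conn=48 S1=24 S2=24 S3=24 S4=24 blocked=[]
Op 2: conn=74 S1=24 S2=24 S3=24 S4=24 blocked=[]
Op 3: conn=54 S1=24 S2=24 S3=4 S4=24 blocked=[]
Op 4: conn=35 S1=5 S2=24 S3=4 S4=24 blocked=[]
Op 5: conn=30 S1=5 S2=19 S3=4 S4=24 blocked=[]
Op 6: conn=18 S1=5 S2=7 S3=4 S4=24 blocked=[]
Op 7: conn=6 S1=5 S2=-5 S3=4 S4=24 blocked=[2]

Answer: 6 5 -5 4 24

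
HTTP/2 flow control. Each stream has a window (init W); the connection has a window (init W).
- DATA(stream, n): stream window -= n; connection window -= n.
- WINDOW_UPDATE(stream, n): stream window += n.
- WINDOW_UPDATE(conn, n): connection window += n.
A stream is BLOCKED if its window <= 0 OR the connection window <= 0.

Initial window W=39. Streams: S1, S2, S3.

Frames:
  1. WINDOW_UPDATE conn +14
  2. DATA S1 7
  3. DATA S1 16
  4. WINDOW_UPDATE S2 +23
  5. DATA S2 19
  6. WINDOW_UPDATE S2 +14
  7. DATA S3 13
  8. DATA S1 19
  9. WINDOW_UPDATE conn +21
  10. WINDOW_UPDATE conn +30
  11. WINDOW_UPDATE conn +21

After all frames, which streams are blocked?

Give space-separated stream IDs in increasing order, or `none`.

Answer: S1

Derivation:
Op 1: conn=53 S1=39 S2=39 S3=39 blocked=[]
Op 2: conn=46 S1=32 S2=39 S3=39 blocked=[]
Op 3: conn=30 S1=16 S2=39 S3=39 blocked=[]
Op 4: conn=30 S1=16 S2=62 S3=39 blocked=[]
Op 5: conn=11 S1=16 S2=43 S3=39 blocked=[]
Op 6: conn=11 S1=16 S2=57 S3=39 blocked=[]
Op 7: conn=-2 S1=16 S2=57 S3=26 blocked=[1, 2, 3]
Op 8: conn=-21 S1=-3 S2=57 S3=26 blocked=[1, 2, 3]
Op 9: conn=0 S1=-3 S2=57 S3=26 blocked=[1, 2, 3]
Op 10: conn=30 S1=-3 S2=57 S3=26 blocked=[1]
Op 11: conn=51 S1=-3 S2=57 S3=26 blocked=[1]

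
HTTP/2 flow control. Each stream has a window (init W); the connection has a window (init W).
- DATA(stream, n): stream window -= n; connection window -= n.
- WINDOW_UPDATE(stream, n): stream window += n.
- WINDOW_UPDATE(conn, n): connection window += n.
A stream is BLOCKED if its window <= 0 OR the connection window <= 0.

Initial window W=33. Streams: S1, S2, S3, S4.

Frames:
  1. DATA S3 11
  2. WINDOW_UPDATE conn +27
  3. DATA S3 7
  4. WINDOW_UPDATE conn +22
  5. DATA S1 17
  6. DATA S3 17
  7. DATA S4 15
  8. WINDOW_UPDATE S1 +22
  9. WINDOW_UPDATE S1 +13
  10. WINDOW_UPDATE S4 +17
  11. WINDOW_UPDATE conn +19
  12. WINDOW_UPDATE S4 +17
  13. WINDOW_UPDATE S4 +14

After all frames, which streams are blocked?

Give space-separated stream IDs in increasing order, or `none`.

Op 1: conn=22 S1=33 S2=33 S3=22 S4=33 blocked=[]
Op 2: conn=49 S1=33 S2=33 S3=22 S4=33 blocked=[]
Op 3: conn=42 S1=33 S2=33 S3=15 S4=33 blocked=[]
Op 4: conn=64 S1=33 S2=33 S3=15 S4=33 blocked=[]
Op 5: conn=47 S1=16 S2=33 S3=15 S4=33 blocked=[]
Op 6: conn=30 S1=16 S2=33 S3=-2 S4=33 blocked=[3]
Op 7: conn=15 S1=16 S2=33 S3=-2 S4=18 blocked=[3]
Op 8: conn=15 S1=38 S2=33 S3=-2 S4=18 blocked=[3]
Op 9: conn=15 S1=51 S2=33 S3=-2 S4=18 blocked=[3]
Op 10: conn=15 S1=51 S2=33 S3=-2 S4=35 blocked=[3]
Op 11: conn=34 S1=51 S2=33 S3=-2 S4=35 blocked=[3]
Op 12: conn=34 S1=51 S2=33 S3=-2 S4=52 blocked=[3]
Op 13: conn=34 S1=51 S2=33 S3=-2 S4=66 blocked=[3]

Answer: S3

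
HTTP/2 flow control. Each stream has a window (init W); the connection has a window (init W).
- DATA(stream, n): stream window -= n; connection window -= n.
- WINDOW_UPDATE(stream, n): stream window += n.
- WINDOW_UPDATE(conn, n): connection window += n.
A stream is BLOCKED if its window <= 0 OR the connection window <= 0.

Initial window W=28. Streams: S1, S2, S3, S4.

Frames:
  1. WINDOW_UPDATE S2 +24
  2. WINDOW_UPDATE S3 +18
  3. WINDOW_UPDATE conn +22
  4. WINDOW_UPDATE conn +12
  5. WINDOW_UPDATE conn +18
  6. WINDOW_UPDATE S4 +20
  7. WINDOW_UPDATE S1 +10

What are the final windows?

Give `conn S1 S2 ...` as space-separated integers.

Op 1: conn=28 S1=28 S2=52 S3=28 S4=28 blocked=[]
Op 2: conn=28 S1=28 S2=52 S3=46 S4=28 blocked=[]
Op 3: conn=50 S1=28 S2=52 S3=46 S4=28 blocked=[]
Op 4: conn=62 S1=28 S2=52 S3=46 S4=28 blocked=[]
Op 5: conn=80 S1=28 S2=52 S3=46 S4=28 blocked=[]
Op 6: conn=80 S1=28 S2=52 S3=46 S4=48 blocked=[]
Op 7: conn=80 S1=38 S2=52 S3=46 S4=48 blocked=[]

Answer: 80 38 52 46 48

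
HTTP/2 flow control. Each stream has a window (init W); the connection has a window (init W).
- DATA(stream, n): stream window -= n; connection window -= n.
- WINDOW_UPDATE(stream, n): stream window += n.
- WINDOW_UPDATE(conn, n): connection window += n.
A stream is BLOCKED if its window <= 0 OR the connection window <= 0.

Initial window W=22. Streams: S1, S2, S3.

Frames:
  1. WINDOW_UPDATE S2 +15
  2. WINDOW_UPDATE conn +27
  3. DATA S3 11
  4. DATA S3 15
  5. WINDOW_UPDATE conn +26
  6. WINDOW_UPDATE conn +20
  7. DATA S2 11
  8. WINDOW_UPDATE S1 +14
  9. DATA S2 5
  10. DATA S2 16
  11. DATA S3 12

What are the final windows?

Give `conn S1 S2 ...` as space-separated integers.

Answer: 25 36 5 -16

Derivation:
Op 1: conn=22 S1=22 S2=37 S3=22 blocked=[]
Op 2: conn=49 S1=22 S2=37 S3=22 blocked=[]
Op 3: conn=38 S1=22 S2=37 S3=11 blocked=[]
Op 4: conn=23 S1=22 S2=37 S3=-4 blocked=[3]
Op 5: conn=49 S1=22 S2=37 S3=-4 blocked=[3]
Op 6: conn=69 S1=22 S2=37 S3=-4 blocked=[3]
Op 7: conn=58 S1=22 S2=26 S3=-4 blocked=[3]
Op 8: conn=58 S1=36 S2=26 S3=-4 blocked=[3]
Op 9: conn=53 S1=36 S2=21 S3=-4 blocked=[3]
Op 10: conn=37 S1=36 S2=5 S3=-4 blocked=[3]
Op 11: conn=25 S1=36 S2=5 S3=-16 blocked=[3]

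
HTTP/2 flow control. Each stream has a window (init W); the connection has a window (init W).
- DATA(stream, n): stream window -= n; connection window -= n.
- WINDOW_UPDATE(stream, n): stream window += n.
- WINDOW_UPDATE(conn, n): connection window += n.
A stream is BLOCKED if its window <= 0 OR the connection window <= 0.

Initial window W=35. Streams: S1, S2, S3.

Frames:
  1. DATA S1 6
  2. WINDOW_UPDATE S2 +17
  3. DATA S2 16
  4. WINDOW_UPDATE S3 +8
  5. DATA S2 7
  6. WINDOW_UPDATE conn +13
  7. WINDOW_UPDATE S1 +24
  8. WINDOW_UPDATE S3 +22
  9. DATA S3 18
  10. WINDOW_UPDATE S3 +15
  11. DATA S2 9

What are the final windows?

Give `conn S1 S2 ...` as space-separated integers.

Op 1: conn=29 S1=29 S2=35 S3=35 blocked=[]
Op 2: conn=29 S1=29 S2=52 S3=35 blocked=[]
Op 3: conn=13 S1=29 S2=36 S3=35 blocked=[]
Op 4: conn=13 S1=29 S2=36 S3=43 blocked=[]
Op 5: conn=6 S1=29 S2=29 S3=43 blocked=[]
Op 6: conn=19 S1=29 S2=29 S3=43 blocked=[]
Op 7: conn=19 S1=53 S2=29 S3=43 blocked=[]
Op 8: conn=19 S1=53 S2=29 S3=65 blocked=[]
Op 9: conn=1 S1=53 S2=29 S3=47 blocked=[]
Op 10: conn=1 S1=53 S2=29 S3=62 blocked=[]
Op 11: conn=-8 S1=53 S2=20 S3=62 blocked=[1, 2, 3]

Answer: -8 53 20 62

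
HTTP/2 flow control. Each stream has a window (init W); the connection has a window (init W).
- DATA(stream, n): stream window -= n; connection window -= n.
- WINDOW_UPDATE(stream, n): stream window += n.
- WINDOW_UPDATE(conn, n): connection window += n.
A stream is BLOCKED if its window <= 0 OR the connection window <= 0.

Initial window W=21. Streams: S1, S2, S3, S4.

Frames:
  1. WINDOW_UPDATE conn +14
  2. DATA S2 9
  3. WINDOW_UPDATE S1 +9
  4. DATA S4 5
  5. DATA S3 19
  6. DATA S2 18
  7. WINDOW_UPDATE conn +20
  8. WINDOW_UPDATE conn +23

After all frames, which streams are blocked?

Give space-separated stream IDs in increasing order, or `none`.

Answer: S2

Derivation:
Op 1: conn=35 S1=21 S2=21 S3=21 S4=21 blocked=[]
Op 2: conn=26 S1=21 S2=12 S3=21 S4=21 blocked=[]
Op 3: conn=26 S1=30 S2=12 S3=21 S4=21 blocked=[]
Op 4: conn=21 S1=30 S2=12 S3=21 S4=16 blocked=[]
Op 5: conn=2 S1=30 S2=12 S3=2 S4=16 blocked=[]
Op 6: conn=-16 S1=30 S2=-6 S3=2 S4=16 blocked=[1, 2, 3, 4]
Op 7: conn=4 S1=30 S2=-6 S3=2 S4=16 blocked=[2]
Op 8: conn=27 S1=30 S2=-6 S3=2 S4=16 blocked=[2]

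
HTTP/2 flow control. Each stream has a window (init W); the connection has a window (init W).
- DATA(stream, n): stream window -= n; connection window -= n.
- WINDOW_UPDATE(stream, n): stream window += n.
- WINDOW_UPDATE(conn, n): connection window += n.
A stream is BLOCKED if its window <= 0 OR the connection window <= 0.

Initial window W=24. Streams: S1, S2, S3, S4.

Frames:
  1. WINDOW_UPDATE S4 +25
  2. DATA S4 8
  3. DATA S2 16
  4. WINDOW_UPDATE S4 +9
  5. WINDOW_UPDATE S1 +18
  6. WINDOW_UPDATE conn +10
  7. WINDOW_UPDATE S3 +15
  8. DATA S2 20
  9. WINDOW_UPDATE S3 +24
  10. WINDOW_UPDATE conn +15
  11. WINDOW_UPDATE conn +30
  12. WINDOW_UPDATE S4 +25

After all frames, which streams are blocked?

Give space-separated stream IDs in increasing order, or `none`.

Op 1: conn=24 S1=24 S2=24 S3=24 S4=49 blocked=[]
Op 2: conn=16 S1=24 S2=24 S3=24 S4=41 blocked=[]
Op 3: conn=0 S1=24 S2=8 S3=24 S4=41 blocked=[1, 2, 3, 4]
Op 4: conn=0 S1=24 S2=8 S3=24 S4=50 blocked=[1, 2, 3, 4]
Op 5: conn=0 S1=42 S2=8 S3=24 S4=50 blocked=[1, 2, 3, 4]
Op 6: conn=10 S1=42 S2=8 S3=24 S4=50 blocked=[]
Op 7: conn=10 S1=42 S2=8 S3=39 S4=50 blocked=[]
Op 8: conn=-10 S1=42 S2=-12 S3=39 S4=50 blocked=[1, 2, 3, 4]
Op 9: conn=-10 S1=42 S2=-12 S3=63 S4=50 blocked=[1, 2, 3, 4]
Op 10: conn=5 S1=42 S2=-12 S3=63 S4=50 blocked=[2]
Op 11: conn=35 S1=42 S2=-12 S3=63 S4=50 blocked=[2]
Op 12: conn=35 S1=42 S2=-12 S3=63 S4=75 blocked=[2]

Answer: S2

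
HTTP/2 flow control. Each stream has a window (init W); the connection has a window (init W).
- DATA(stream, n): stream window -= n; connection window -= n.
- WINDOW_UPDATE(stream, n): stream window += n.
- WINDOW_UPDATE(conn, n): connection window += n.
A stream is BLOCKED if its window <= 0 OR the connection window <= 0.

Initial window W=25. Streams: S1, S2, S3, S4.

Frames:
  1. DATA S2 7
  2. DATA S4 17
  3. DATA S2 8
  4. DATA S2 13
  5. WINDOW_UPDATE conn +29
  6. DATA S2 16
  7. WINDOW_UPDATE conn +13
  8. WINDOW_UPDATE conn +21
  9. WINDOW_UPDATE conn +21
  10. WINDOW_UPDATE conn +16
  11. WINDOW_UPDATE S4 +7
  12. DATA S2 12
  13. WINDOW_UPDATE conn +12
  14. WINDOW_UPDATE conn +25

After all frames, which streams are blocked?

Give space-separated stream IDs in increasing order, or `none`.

Answer: S2

Derivation:
Op 1: conn=18 S1=25 S2=18 S3=25 S4=25 blocked=[]
Op 2: conn=1 S1=25 S2=18 S3=25 S4=8 blocked=[]
Op 3: conn=-7 S1=25 S2=10 S3=25 S4=8 blocked=[1, 2, 3, 4]
Op 4: conn=-20 S1=25 S2=-3 S3=25 S4=8 blocked=[1, 2, 3, 4]
Op 5: conn=9 S1=25 S2=-3 S3=25 S4=8 blocked=[2]
Op 6: conn=-7 S1=25 S2=-19 S3=25 S4=8 blocked=[1, 2, 3, 4]
Op 7: conn=6 S1=25 S2=-19 S3=25 S4=8 blocked=[2]
Op 8: conn=27 S1=25 S2=-19 S3=25 S4=8 blocked=[2]
Op 9: conn=48 S1=25 S2=-19 S3=25 S4=8 blocked=[2]
Op 10: conn=64 S1=25 S2=-19 S3=25 S4=8 blocked=[2]
Op 11: conn=64 S1=25 S2=-19 S3=25 S4=15 blocked=[2]
Op 12: conn=52 S1=25 S2=-31 S3=25 S4=15 blocked=[2]
Op 13: conn=64 S1=25 S2=-31 S3=25 S4=15 blocked=[2]
Op 14: conn=89 S1=25 S2=-31 S3=25 S4=15 blocked=[2]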